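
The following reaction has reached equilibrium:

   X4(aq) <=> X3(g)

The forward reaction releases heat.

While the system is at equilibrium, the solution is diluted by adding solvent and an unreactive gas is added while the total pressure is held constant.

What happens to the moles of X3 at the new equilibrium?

Dilution lowers every aqueous concentration by the same factor. Δn_aq = 0 − 1 = -1, so the system shifts toward the side with more dissolved moles — to the left.
Adding inert gas at constant total pressure expands the volume and lowers every reacting partial pressure. With Δn_gas = 1 − 0 = +1, Q moves away from K toward the side with fewer gas moles, so the system shifts toward the side with more gas moles — to the right.
The two effects oppose each other, so the net shift — and hence the change in X3 — cannot be determined from the given information.

cannot be determined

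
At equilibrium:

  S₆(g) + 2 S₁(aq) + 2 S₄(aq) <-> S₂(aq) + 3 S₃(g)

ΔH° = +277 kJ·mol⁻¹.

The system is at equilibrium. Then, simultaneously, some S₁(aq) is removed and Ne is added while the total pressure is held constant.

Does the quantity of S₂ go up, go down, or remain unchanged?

cannot be determined

Removing S₁ (aq), a reactant, drives the reaction to the left.
Adding inert gas at constant total pressure expands the volume and lowers every reacting partial pressure. With Δn_gas = 3 − 1 = +2, Q moves away from K toward the side with fewer gas moles, so the system shifts toward the side with more gas moles — to the right.
The two effects oppose each other, so the net shift — and hence the change in S₂ — cannot be determined from the given information.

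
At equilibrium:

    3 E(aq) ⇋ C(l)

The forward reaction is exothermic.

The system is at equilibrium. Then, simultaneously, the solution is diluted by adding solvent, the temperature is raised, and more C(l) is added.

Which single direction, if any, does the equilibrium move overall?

left

Dilution lowers every aqueous concentration by the same factor. Δn_aq = 0 − 3 = -3, so the system shifts toward the side with more dissolved moles — to the left.
The forward reaction is exothermic. Raising T favours the endothermic direction — shift to the left.
C is a pure liquid; its activity is 1 regardless of amount, so Q is unaffected — no shift from this change.
Only the nonzero effect(s) matter; the net shift is to the left.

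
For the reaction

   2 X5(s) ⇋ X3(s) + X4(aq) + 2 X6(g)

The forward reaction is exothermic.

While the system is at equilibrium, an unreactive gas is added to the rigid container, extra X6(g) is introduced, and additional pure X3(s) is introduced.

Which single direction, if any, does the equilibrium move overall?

At constant volume, adding an inert gas leaves every reacting species' partial pressure unchanged, so Q is unchanged — no shift from this change.
Adding X6 (g), a product, drives the reaction to the left.
X3 is a pure solid; its activity is 1 regardless of amount, so Q is unaffected — no shift from this change.
Only the nonzero effect(s) matter; the net shift is to the left.

left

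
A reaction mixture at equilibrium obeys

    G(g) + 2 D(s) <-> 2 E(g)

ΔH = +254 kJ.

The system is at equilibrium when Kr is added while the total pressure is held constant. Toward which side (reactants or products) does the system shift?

Adding inert gas at constant total pressure expands the volume and lowers every reacting partial pressure. With Δn_gas = 2 − 1 = +1, Q moves away from K toward the side with fewer gas moles, so the system shifts toward the side with more gas moles — to the right.

right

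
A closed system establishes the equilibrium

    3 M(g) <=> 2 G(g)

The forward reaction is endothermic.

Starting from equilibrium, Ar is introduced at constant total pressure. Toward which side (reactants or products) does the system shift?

left

Adding inert gas at constant total pressure expands the volume and lowers every reacting partial pressure. With Δn_gas = 2 − 3 = -1, Q moves away from K toward the side with fewer gas moles, so the system shifts toward the side with more gas moles — to the left.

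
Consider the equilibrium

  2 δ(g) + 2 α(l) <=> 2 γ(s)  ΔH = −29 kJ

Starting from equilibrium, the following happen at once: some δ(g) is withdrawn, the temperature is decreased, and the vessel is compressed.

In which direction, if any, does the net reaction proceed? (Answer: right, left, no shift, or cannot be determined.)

Removing δ (g), a reactant, drives the reaction to the left.
The forward reaction is exothermic. Lowering T favours the exothermic direction — shift to the right.
Gas moles: reactants 2, products 0 (Δn_gas = -2). Compression shifts the system toward the side with fewer moles of gas — to the right.
The individual effects push in opposite directions; without quantitative information the net direction cannot be determined.

cannot be determined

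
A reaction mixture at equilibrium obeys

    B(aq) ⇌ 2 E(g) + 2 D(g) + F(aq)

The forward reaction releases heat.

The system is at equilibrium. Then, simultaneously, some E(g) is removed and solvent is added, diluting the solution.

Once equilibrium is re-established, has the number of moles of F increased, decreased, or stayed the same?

Removing E (g), a product, drives the reaction to the right.
Dilution scales every aqueous concentration by the same factor. Δn_aq = 1 − 1 = 0, so Q is unchanged — no shift.
The net shift is to the right. F is a product, so its amount increases.

increases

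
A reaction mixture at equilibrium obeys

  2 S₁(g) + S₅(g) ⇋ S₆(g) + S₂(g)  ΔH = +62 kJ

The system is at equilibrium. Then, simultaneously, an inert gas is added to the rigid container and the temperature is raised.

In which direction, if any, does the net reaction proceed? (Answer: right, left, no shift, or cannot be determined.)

At constant volume, adding an inert gas leaves every reacting species' partial pressure unchanged, so Q is unchanged — no shift from this change.
The forward reaction is endothermic. Raising T favours the endothermic direction — shift to the right.
Only the nonzero effect(s) matter; the net shift is to the right.

right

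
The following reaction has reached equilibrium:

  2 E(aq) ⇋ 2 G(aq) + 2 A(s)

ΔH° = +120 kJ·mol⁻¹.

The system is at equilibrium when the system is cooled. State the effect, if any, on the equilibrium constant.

K depends on temperature via the van 't Hoff relation. The forward reaction is endothermic, so lowering T decreases K.

decreases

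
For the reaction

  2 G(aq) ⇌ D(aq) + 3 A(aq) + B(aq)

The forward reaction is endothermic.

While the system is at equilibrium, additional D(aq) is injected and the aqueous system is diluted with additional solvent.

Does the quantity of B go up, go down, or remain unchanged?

Adding D (aq), a product, drives the reaction to the left.
Dilution lowers every aqueous concentration by the same factor. Δn_aq = 5 − 2 = +3, so the system shifts toward the side with more dissolved moles — to the right.
The two effects oppose each other, so the net shift — and hence the change in B — cannot be determined from the given information.

cannot be determined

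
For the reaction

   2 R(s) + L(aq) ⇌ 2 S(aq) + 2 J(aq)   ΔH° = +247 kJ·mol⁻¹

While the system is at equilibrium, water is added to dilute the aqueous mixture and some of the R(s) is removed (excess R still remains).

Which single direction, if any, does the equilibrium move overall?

Dilution lowers every aqueous concentration by the same factor. Δn_aq = 4 − 1 = +3, so the system shifts toward the side with more dissolved moles — to the right.
R is a pure solid; its activity is 1 regardless of amount, so Q is unaffected — no shift from this change.
Only the nonzero effect(s) matter; the net shift is to the right.

right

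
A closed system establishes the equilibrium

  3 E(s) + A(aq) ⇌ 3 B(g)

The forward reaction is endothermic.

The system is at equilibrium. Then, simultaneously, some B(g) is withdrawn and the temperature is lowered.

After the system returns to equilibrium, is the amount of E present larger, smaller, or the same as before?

cannot be determined

Removing B (g), a product, drives the reaction to the right.
The forward reaction is endothermic. Lowering T favours the exothermic direction — shift to the left.
The two effects oppose each other, so the net shift — and hence the change in E — cannot be determined from the given information.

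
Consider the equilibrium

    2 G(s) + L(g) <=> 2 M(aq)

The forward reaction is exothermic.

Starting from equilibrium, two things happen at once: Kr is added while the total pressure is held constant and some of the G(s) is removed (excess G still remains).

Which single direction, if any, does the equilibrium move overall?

left

Adding inert gas at constant total pressure expands the volume and lowers every reacting partial pressure. With Δn_gas = 0 − 1 = -1, Q moves away from K toward the side with fewer gas moles, so the system shifts toward the side with more gas moles — to the left.
G is a pure solid; its activity is 1 regardless of amount, so Q is unaffected — no shift from this change.
Only the nonzero effect(s) matter; the net shift is to the left.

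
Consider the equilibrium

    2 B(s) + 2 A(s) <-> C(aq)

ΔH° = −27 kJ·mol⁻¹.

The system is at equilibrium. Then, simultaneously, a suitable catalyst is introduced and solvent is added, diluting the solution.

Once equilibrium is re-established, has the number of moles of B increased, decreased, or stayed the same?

A catalyst speeds both forward and reverse rates equally; it changes neither Q nor K — no shift from this change.
Dilution lowers every aqueous concentration by the same factor. Δn_aq = 1 − 0 = +1, so the system shifts toward the side with more dissolved moles — to the right.
The net shift is to the right. B is a reactant, so its amount decreases.

decreases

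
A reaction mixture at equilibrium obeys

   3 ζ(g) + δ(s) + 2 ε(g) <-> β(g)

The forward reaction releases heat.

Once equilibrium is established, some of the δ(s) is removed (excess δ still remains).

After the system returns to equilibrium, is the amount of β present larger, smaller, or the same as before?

unchanged

δ is a pure solid; its activity is 1 regardless of amount, so Q is unaffected — no shift from this change.
No net shift occurs, so the amount of β is unchanged.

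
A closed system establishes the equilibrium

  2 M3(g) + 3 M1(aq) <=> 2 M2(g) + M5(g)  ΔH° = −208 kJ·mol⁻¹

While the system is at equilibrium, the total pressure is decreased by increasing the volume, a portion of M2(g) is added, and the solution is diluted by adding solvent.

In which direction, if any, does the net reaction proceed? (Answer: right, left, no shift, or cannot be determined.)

Gas moles: reactants 2, products 3 (Δn_gas = +1). Expansion shifts the system toward the side with more moles of gas — to the right.
Adding M2 (g), a product, drives the reaction to the left.
Dilution lowers every aqueous concentration by the same factor. Δn_aq = 0 − 3 = -3, so the system shifts toward the side with more dissolved moles — to the left.
The individual effects push in opposite directions; without quantitative information the net direction cannot be determined.

cannot be determined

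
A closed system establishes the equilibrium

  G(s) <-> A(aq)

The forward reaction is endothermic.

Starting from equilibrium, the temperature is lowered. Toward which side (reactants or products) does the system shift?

left

The forward reaction is endothermic. Lowering T favours the exothermic direction — shift to the left.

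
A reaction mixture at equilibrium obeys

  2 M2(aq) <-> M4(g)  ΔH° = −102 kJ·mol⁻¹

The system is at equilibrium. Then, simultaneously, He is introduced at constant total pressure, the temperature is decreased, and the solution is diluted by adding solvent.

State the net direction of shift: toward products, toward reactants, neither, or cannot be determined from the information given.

Adding inert gas at constant total pressure expands the volume and lowers every reacting partial pressure. With Δn_gas = 1 − 0 = +1, Q moves away from K toward the side with fewer gas moles, so the system shifts toward the side with more gas moles — to the right.
The forward reaction is exothermic. Lowering T favours the exothermic direction — shift to the right.
Dilution lowers every aqueous concentration by the same factor. Δn_aq = 0 − 2 = -2, so the system shifts toward the side with more dissolved moles — to the left.
The individual effects push in opposite directions; without quantitative information the net direction cannot be determined.

cannot be determined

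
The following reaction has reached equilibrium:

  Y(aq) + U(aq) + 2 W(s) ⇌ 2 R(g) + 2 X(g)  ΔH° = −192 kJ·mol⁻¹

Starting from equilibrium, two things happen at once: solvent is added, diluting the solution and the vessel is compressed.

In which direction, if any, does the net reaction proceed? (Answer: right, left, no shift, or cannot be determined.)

Dilution lowers every aqueous concentration by the same factor. Δn_aq = 0 − 2 = -2, so the system shifts toward the side with more dissolved moles — to the left.
Gas moles: reactants 0, products 4 (Δn_gas = +4). Compression shifts the system toward the side with fewer moles of gas — to the left.
All effects act in the same direction — net shift to the left.

left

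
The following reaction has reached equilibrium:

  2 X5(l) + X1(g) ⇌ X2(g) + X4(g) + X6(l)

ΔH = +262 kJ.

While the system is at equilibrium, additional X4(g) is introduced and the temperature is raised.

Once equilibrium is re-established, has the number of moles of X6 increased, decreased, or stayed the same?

cannot be determined

Adding X4 (g), a product, drives the reaction to the left.
The forward reaction is endothermic. Raising T favours the endothermic direction — shift to the right.
The two effects oppose each other, so the net shift — and hence the change in X6 — cannot be determined from the given information.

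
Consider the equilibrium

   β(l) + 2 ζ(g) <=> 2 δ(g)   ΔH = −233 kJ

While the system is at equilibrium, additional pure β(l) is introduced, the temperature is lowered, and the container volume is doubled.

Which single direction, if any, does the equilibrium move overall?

β is a pure liquid; its activity is 1 regardless of amount, so Q is unaffected — no shift from this change.
The forward reaction is exothermic. Lowering T favours the exothermic direction — shift to the right.
Gas moles: reactants 2, products 2. Δn_gas = 0, so a volume change leaves Q equal to K — no shift from this change.
Only the nonzero effect(s) matter; the net shift is to the right.

right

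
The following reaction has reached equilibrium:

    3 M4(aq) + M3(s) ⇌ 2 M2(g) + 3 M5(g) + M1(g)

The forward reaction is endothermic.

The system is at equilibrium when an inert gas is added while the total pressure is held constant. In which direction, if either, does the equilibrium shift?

right

Adding inert gas at constant total pressure expands the volume and lowers every reacting partial pressure. With Δn_gas = 6 − 0 = +6, Q moves away from K toward the side with fewer gas moles, so the system shifts toward the side with more gas moles — to the right.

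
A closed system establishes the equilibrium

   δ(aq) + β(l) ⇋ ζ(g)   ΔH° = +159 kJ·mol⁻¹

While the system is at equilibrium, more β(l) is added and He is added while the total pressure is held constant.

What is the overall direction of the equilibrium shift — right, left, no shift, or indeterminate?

right

β is a pure liquid; its activity is 1 regardless of amount, so Q is unaffected — no shift from this change.
Adding inert gas at constant total pressure expands the volume and lowers every reacting partial pressure. With Δn_gas = 1 − 0 = +1, Q moves away from K toward the side with fewer gas moles, so the system shifts toward the side with more gas moles — to the right.
Only the nonzero effect(s) matter; the net shift is to the right.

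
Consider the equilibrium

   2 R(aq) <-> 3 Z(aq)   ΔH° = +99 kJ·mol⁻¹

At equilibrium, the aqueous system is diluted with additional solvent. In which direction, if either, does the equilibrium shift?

Dilution lowers every aqueous concentration by the same factor. Δn_aq = 3 − 2 = +1, so the system shifts toward the side with more dissolved moles — to the right.

right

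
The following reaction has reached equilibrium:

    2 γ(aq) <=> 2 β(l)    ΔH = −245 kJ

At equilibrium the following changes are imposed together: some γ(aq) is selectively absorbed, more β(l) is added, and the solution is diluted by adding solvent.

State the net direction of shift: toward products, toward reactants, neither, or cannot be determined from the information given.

left

Removing γ (aq), a reactant, drives the reaction to the left.
β is a pure liquid; its activity is 1 regardless of amount, so Q is unaffected — no shift from this change.
Dilution lowers every aqueous concentration by the same factor. Δn_aq = 0 − 2 = -2, so the system shifts toward the side with more dissolved moles — to the left.
Only the nonzero effect(s) matter; the net shift is to the left.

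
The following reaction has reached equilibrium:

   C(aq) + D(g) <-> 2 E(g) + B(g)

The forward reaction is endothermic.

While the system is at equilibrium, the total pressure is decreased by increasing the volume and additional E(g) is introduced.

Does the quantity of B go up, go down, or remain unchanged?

cannot be determined

Gas moles: reactants 1, products 3 (Δn_gas = +2). Expansion shifts the system toward the side with more moles of gas — to the right.
Adding E (g), a product, drives the reaction to the left.
The two effects oppose each other, so the net shift — and hence the change in B — cannot be determined from the given information.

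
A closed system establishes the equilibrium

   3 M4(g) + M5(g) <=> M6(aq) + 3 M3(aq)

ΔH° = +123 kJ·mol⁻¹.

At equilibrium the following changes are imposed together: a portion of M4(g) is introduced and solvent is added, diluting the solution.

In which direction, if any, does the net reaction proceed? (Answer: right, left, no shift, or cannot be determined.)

right

Adding M4 (g), a reactant, drives the reaction to the right.
Dilution lowers every aqueous concentration by the same factor. Δn_aq = 4 − 0 = +4, so the system shifts toward the side with more dissolved moles — to the right.
All effects act in the same direction — net shift to the right.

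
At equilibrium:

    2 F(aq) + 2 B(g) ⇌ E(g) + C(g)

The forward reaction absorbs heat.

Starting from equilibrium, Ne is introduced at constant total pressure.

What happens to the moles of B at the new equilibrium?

Adding inert gas at constant total pressure expands the volume, scaling every reacting partial pressure by the same factor. Δn_gas = 2 − 2 = 0, so Q is unchanged — no shift.
No net shift occurs, so the amount of B is unchanged.

unchanged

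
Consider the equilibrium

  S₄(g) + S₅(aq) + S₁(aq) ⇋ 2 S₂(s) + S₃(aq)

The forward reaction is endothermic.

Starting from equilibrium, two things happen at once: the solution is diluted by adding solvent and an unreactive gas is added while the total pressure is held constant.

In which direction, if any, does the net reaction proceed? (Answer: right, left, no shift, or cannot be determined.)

Dilution lowers every aqueous concentration by the same factor. Δn_aq = 1 − 2 = -1, so the system shifts toward the side with more dissolved moles — to the left.
Adding inert gas at constant total pressure expands the volume and lowers every reacting partial pressure. With Δn_gas = 0 − 1 = -1, Q moves away from K toward the side with fewer gas moles, so the system shifts toward the side with more gas moles — to the left.
All effects act in the same direction — net shift to the left.

left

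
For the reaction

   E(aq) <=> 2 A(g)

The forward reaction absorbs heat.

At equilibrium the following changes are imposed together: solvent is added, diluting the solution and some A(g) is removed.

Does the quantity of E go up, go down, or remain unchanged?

cannot be determined

Dilution lowers every aqueous concentration by the same factor. Δn_aq = 0 − 1 = -1, so the system shifts toward the side with more dissolved moles — to the left.
Removing A (g), a product, drives the reaction to the right.
The two effects oppose each other, so the net shift — and hence the change in E — cannot be determined from the given information.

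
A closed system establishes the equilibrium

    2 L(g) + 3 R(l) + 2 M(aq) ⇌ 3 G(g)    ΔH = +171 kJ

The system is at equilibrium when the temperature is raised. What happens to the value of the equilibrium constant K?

increases

K depends on temperature via the van 't Hoff relation. The forward reaction is endothermic, so raising T increases K.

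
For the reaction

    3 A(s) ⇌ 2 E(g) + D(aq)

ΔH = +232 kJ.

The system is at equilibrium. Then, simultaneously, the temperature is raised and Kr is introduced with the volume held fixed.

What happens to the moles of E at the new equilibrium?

The forward reaction is endothermic. Raising T favours the endothermic direction — shift to the right.
At constant volume, adding an inert gas leaves every reacting species' partial pressure unchanged, so Q is unchanged — no shift from this change.
The net shift is to the right. E is a product, so its amount increases.

increases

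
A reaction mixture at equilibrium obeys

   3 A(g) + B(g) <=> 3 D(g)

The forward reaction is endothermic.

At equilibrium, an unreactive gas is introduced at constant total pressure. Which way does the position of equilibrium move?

Adding inert gas at constant total pressure expands the volume and lowers every reacting partial pressure. With Δn_gas = 3 − 4 = -1, Q moves away from K toward the side with fewer gas moles, so the system shifts toward the side with more gas moles — to the left.

left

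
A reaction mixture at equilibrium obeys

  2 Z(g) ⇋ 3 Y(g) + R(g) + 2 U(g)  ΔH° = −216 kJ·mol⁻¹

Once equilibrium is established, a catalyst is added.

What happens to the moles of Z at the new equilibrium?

A catalyst speeds both forward and reverse rates equally; it changes neither Q nor K — no shift from this change.
No net shift occurs, so the amount of Z is unchanged.

unchanged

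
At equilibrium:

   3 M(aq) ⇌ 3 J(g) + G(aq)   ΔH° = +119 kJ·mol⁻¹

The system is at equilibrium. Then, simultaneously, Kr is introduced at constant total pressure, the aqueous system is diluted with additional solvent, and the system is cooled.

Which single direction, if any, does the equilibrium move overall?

cannot be determined

Adding inert gas at constant total pressure expands the volume and lowers every reacting partial pressure. With Δn_gas = 3 − 0 = +3, Q moves away from K toward the side with fewer gas moles, so the system shifts toward the side with more gas moles — to the right.
Dilution lowers every aqueous concentration by the same factor. Δn_aq = 1 − 3 = -2, so the system shifts toward the side with more dissolved moles — to the left.
The forward reaction is endothermic. Lowering T favours the exothermic direction — shift to the left.
The individual effects push in opposite directions; without quantitative information the net direction cannot be determined.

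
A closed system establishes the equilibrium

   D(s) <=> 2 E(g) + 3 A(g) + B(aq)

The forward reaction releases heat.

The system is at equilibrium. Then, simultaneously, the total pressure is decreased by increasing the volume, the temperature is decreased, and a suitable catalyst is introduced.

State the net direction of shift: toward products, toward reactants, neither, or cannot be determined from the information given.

right

Gas moles: reactants 0, products 5 (Δn_gas = +5). Expansion shifts the system toward the side with more moles of gas — to the right.
The forward reaction is exothermic. Lowering T favours the exothermic direction — shift to the right.
A catalyst speeds both forward and reverse rates equally; it changes neither Q nor K — no shift from this change.
Only the nonzero effect(s) matter; the net shift is to the right.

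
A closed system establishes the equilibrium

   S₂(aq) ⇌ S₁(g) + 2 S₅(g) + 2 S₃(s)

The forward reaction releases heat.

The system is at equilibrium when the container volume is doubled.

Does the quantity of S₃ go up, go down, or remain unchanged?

Gas moles: reactants 0, products 3 (Δn_gas = +3). Expansion shifts the system toward the side with more moles of gas — to the right.
The net shift is to the right. S₃ is a product, so its amount increases.

increases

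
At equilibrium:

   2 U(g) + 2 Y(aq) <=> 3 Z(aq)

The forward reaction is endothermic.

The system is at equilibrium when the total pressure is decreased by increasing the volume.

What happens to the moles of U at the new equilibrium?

increases

Gas moles: reactants 2, products 0 (Δn_gas = -2). Expansion shifts the system toward the side with more moles of gas — to the left.
The net shift is to the left. U is a reactant, so its amount increases.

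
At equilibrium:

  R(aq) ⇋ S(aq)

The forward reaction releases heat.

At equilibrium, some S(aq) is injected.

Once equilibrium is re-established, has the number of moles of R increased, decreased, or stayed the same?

Adding S (aq), a product, drives the reaction to the left.
The net shift is to the left. R is a reactant, so its amount increases.

increases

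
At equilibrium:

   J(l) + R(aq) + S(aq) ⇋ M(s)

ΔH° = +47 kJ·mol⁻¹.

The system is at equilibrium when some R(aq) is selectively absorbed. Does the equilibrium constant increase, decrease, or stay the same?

The equilibrium constant depends only on temperature. This perturbation may move the position of equilibrium, but since T is unchanged, K itself is unchanged.

unchanged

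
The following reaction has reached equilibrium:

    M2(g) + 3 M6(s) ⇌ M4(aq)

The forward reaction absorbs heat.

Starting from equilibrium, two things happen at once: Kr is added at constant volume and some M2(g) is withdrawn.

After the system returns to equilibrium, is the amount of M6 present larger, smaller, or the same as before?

increases

At constant volume, adding an inert gas leaves every reacting species' partial pressure unchanged, so Q is unchanged — no shift from this change.
Removing M2 (g), a reactant, drives the reaction to the left.
The net shift is to the left. M6 is a reactant, so its amount increases.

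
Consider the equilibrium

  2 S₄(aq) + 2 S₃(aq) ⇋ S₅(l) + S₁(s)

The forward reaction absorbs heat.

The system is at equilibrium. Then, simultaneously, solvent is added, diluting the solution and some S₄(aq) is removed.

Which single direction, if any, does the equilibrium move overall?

Dilution lowers every aqueous concentration by the same factor. Δn_aq = 0 − 4 = -4, so the system shifts toward the side with more dissolved moles — to the left.
Removing S₄ (aq), a reactant, drives the reaction to the left.
All effects act in the same direction — net shift to the left.

left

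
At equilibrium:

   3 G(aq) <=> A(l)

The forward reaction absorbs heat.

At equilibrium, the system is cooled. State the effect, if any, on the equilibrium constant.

K depends on temperature via the van 't Hoff relation. The forward reaction is endothermic, so lowering T decreases K.

decreases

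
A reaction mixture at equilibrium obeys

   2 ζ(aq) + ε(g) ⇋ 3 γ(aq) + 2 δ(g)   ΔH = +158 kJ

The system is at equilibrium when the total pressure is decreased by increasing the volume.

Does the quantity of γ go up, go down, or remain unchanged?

Gas moles: reactants 1, products 2 (Δn_gas = +1). Expansion shifts the system toward the side with more moles of gas — to the right.
The net shift is to the right. γ is a product, so its amount increases.

increases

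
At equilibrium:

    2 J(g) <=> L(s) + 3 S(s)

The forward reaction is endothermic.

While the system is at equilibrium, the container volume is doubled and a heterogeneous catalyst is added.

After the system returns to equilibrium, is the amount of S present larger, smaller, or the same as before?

decreases

Gas moles: reactants 2, products 0 (Δn_gas = -2). Expansion shifts the system toward the side with more moles of gas — to the left.
A catalyst speeds both forward and reverse rates equally; it changes neither Q nor K — no shift from this change.
The net shift is to the left. S is a product, so its amount decreases.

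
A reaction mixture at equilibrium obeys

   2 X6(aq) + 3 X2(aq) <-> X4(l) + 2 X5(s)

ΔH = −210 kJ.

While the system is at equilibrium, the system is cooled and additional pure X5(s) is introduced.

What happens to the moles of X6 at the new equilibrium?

decreases

The forward reaction is exothermic. Lowering T favours the exothermic direction — shift to the right.
X5 is a pure solid; its activity is 1 regardless of amount, so Q is unaffected — no shift from this change.
The net shift is to the right. X6 is a reactant, so its amount decreases.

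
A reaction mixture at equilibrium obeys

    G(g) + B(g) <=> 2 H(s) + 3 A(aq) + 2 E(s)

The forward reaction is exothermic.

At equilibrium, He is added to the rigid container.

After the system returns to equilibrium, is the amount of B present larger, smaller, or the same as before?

At constant volume, adding an inert gas leaves every reacting species' partial pressure unchanged, so Q is unchanged — no shift from this change.
No net shift occurs, so the amount of B is unchanged.

unchanged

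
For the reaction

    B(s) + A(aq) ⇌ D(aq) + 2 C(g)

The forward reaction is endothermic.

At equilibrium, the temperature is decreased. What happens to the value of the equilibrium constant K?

decreases

K depends on temperature via the van 't Hoff relation. The forward reaction is endothermic, so lowering T decreases K.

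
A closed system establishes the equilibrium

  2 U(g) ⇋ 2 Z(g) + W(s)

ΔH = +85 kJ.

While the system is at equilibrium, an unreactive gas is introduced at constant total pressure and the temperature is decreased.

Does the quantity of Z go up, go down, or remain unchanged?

Adding inert gas at constant total pressure expands the volume, scaling every reacting partial pressure by the same factor. Δn_gas = 2 − 2 = 0, so Q is unchanged — no shift.
The forward reaction is endothermic. Lowering T favours the exothermic direction — shift to the left.
The net shift is to the left. Z is a product, so its amount decreases.

decreases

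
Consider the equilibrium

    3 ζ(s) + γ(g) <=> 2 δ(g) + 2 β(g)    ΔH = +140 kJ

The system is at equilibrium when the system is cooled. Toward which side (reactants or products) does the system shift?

left

The forward reaction is endothermic. Lowering T favours the exothermic direction — shift to the left.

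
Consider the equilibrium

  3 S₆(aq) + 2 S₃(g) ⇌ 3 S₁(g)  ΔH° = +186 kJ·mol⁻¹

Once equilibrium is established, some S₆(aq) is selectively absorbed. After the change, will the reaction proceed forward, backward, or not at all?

Removing S₆ (aq), a reactant, drives the reaction to the left.

left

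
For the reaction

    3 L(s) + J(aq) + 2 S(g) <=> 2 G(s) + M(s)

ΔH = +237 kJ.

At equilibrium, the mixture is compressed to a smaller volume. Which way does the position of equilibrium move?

Gas moles: reactants 2, products 0 (Δn_gas = -2). Compression shifts the system toward the side with fewer moles of gas — to the right.

right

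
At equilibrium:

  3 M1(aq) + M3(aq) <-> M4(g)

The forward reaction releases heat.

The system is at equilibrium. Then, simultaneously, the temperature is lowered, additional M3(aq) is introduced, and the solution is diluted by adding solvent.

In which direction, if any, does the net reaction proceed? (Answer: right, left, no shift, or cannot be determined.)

The forward reaction is exothermic. Lowering T favours the exothermic direction — shift to the right.
Adding M3 (aq), a reactant, drives the reaction to the right.
Dilution lowers every aqueous concentration by the same factor. Δn_aq = 0 − 4 = -4, so the system shifts toward the side with more dissolved moles — to the left.
The individual effects push in opposite directions; without quantitative information the net direction cannot be determined.

cannot be determined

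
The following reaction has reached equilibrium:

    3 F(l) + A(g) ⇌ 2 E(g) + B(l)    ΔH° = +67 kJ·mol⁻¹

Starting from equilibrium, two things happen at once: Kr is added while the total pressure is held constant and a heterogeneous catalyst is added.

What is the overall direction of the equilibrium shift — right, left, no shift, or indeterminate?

right

Adding inert gas at constant total pressure expands the volume and lowers every reacting partial pressure. With Δn_gas = 2 − 1 = +1, Q moves away from K toward the side with fewer gas moles, so the system shifts toward the side with more gas moles — to the right.
A catalyst speeds both forward and reverse rates equally; it changes neither Q nor K — no shift from this change.
Only the nonzero effect(s) matter; the net shift is to the right.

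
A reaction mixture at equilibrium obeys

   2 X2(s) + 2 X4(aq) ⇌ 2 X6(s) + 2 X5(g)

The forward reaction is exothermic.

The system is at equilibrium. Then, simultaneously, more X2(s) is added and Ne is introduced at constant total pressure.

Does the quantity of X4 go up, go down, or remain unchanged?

X2 is a pure solid; its activity is 1 regardless of amount, so Q is unaffected — no shift from this change.
Adding inert gas at constant total pressure expands the volume and lowers every reacting partial pressure. With Δn_gas = 2 − 0 = +2, Q moves away from K toward the side with fewer gas moles, so the system shifts toward the side with more gas moles — to the right.
The net shift is to the right. X4 is a reactant, so its amount decreases.

decreases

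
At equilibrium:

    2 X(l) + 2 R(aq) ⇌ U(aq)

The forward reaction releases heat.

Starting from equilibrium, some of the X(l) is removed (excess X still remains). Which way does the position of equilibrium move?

no shift

X is a pure liquid; its activity is 1 regardless of amount, so Q is unaffected — no shift from this change.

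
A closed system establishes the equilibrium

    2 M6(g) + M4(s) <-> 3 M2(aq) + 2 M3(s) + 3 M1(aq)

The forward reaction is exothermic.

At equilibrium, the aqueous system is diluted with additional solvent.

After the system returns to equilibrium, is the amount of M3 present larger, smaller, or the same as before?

Dilution lowers every aqueous concentration by the same factor. Δn_aq = 6 − 0 = +6, so the system shifts toward the side with more dissolved moles — to the right.
The net shift is to the right. M3 is a product, so its amount increases.

increases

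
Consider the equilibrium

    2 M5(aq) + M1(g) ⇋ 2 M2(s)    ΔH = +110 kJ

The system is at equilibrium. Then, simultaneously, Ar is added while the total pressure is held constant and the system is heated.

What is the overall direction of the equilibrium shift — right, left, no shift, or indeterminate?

cannot be determined

Adding inert gas at constant total pressure expands the volume and lowers every reacting partial pressure. With Δn_gas = 0 − 1 = -1, Q moves away from K toward the side with fewer gas moles, so the system shifts toward the side with more gas moles — to the left.
The forward reaction is endothermic. Raising T favours the endothermic direction — shift to the right.
The individual effects push in opposite directions; without quantitative information the net direction cannot be determined.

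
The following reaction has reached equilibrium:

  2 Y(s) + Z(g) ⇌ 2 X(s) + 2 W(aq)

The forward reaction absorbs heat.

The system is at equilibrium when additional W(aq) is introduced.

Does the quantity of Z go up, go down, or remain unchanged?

increases

Adding W (aq), a product, drives the reaction to the left.
The net shift is to the left. Z is a reactant, so its amount increases.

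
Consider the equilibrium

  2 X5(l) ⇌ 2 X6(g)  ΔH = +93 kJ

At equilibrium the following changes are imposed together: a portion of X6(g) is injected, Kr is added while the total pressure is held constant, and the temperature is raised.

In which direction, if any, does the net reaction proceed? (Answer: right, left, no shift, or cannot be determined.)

cannot be determined

Adding X6 (g), a product, drives the reaction to the left.
Adding inert gas at constant total pressure expands the volume and lowers every reacting partial pressure. With Δn_gas = 2 − 0 = +2, Q moves away from K toward the side with fewer gas moles, so the system shifts toward the side with more gas moles — to the right.
The forward reaction is endothermic. Raising T favours the endothermic direction — shift to the right.
The individual effects push in opposite directions; without quantitative information the net direction cannot be determined.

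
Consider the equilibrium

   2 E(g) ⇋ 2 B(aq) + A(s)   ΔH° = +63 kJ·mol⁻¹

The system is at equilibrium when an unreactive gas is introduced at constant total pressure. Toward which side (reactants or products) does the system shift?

left

Adding inert gas at constant total pressure expands the volume and lowers every reacting partial pressure. With Δn_gas = 0 − 2 = -2, Q moves away from K toward the side with fewer gas moles, so the system shifts toward the side with more gas moles — to the left.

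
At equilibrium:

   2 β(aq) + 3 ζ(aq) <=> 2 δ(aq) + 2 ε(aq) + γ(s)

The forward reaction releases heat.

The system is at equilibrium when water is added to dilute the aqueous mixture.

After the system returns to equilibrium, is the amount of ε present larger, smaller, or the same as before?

Dilution lowers every aqueous concentration by the same factor. Δn_aq = 4 − 5 = -1, so the system shifts toward the side with more dissolved moles — to the left.
The net shift is to the left. ε is a product, so its amount decreases.

decreases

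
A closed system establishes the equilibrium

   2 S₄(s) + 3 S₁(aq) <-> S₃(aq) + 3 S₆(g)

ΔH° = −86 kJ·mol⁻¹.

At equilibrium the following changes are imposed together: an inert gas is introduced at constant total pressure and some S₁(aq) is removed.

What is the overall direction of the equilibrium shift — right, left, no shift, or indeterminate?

Adding inert gas at constant total pressure expands the volume and lowers every reacting partial pressure. With Δn_gas = 3 − 0 = +3, Q moves away from K toward the side with fewer gas moles, so the system shifts toward the side with more gas moles — to the right.
Removing S₁ (aq), a reactant, drives the reaction to the left.
The individual effects push in opposite directions; without quantitative information the net direction cannot be determined.

cannot be determined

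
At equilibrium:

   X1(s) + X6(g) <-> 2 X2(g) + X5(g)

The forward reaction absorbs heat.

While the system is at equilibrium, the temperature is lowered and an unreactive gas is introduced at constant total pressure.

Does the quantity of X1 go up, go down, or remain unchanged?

cannot be determined

The forward reaction is endothermic. Lowering T favours the exothermic direction — shift to the left.
Adding inert gas at constant total pressure expands the volume and lowers every reacting partial pressure. With Δn_gas = 3 − 1 = +2, Q moves away from K toward the side with fewer gas moles, so the system shifts toward the side with more gas moles — to the right.
The two effects oppose each other, so the net shift — and hence the change in X1 — cannot be determined from the given information.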